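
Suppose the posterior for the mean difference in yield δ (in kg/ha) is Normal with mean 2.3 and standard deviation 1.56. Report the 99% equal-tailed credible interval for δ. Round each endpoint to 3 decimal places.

The posterior is symmetric, so the 99% equal-tailed interval is δ = 2.3 ± z·1.56 with z = 2.576.
Half-width: 2.576 × 1.56 = 4.018.
2.3 − 4.018 = -1.718; 2.3 + 4.018 = 6.318.

[-1.718, 6.318]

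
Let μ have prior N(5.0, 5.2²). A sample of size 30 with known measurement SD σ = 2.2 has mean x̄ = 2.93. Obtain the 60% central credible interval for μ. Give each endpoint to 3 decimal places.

[2.605, 3.279]

Posterior precision = 1/5.2² + 30/2.2² = 0.0370 + 6.1983 = 6.2353, so posterior SD = 0.4005.
Posterior mean = (5.0/5.2² + 30·2.93/2.2²) / 6.2353 = 2.9423.
Interval: 2.9423 ± 0.842 × 0.4005 → [2.605, 3.279].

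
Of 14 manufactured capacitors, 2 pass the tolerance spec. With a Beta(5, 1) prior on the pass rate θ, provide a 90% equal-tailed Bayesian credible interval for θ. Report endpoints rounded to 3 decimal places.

[0.188, 0.530]

Posterior: Beta(5+2, 1+12) = Beta(7, 13).
Equal-tailed 90% interval: the 0.05 and 0.95 quantiles of Beta(7, 13).
Posterior mean ≈ 0.350, SD ≈ 0.104; a Normal approximation gives roughly [0.179, 0.521].
Exact: F⁻¹(0.05) = 0.188; F⁻¹(0.95) = 0.530.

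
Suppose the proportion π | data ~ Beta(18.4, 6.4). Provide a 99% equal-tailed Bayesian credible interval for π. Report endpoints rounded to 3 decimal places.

[0.493, 0.921]

Posterior: Beta(18.4, 6.4).
Equal-tailed 99% interval: the 0.005 and 0.995 quantiles of Beta(18.4, 6.4).
Posterior mean ≈ 0.742, SD ≈ 0.086; a Normal approximation gives roughly [0.520, 0.964].
Exact: F⁻¹(0.005) = 0.493; F⁻¹(0.995) = 0.921.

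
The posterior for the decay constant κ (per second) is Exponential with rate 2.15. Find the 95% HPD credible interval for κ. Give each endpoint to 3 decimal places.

[0.000, 1.393]

The exponential density is strictly decreasing on [0, ∞), so the HPD interval is anchored at 0: [0, q] with P(κ ≤ q) = 0.95.
q = −ln(1 − 0.95) / 2.15 = 2.9957 / 2.15 = 1.393.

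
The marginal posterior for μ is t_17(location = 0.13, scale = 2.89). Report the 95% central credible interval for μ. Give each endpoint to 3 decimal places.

[-5.967, 6.227]

The t_17 distribution is symmetric; the 95% interval is 0.13 ± t·2.89 with t_{0.975,17} = 2.110.
Half-width: 2.110 × 2.89 = 6.097.
0.13 − 6.097 = -5.967; 0.13 + 6.097 = 6.227.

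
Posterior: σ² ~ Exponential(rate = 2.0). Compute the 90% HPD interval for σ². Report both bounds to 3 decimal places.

The exponential density is strictly decreasing on [0, ∞), so the HPD interval is anchored at 0: [0, q] with P(σ² ≤ q) = 0.90.
q = −ln(1 − 0.90) / 2.0 = 2.3026 / 2.0 = 1.151.

[0.000, 1.151]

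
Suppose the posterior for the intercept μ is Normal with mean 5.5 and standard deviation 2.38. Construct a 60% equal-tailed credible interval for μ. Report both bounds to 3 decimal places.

The posterior is symmetric, so the 60% equal-tailed interval is μ = 5.5 ± z·2.38 with z = 0.842.
Half-width: 0.842 × 2.38 = 2.003.
5.5 − 2.003 = 3.497; 5.5 + 2.003 = 7.503.

[3.497, 7.503]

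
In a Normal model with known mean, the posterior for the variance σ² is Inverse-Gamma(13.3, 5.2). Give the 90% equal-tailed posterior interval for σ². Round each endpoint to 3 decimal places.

Inverse-Gamma(13.3, 5.2) quantiles: F⁻¹(0.05) and F⁻¹(0.95).
Equivalently, 1/σ² ~ Gamma(13.3, rate = 5.2); invert its 0.95 and 0.05 quantiles.
Posterior mean ≈ 0.423, SD ≈ 0.126; a Normal approximation gives roughly [0.216, 0.630].
Exact: lower = 0.262; upper = 0.656.

[0.262, 0.656]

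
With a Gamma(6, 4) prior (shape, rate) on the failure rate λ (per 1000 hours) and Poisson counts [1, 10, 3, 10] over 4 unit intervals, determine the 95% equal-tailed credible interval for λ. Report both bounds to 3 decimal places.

Posterior: Gamma(6+24, 4+4) = Gamma(30, 8) (shape, rate).
Equal-tailed 95% interval: Gamma(30, 8) quantiles at 0.025 and 0.975.
Posterior mean ≈ 3.750, SD ≈ 0.685; a Normal approximation gives roughly [2.408, 5.092].
Exact: lower = 2.530; upper = 5.206.

[2.530, 5.206]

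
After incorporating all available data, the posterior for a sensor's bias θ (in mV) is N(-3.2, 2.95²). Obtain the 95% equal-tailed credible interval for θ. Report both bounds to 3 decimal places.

The posterior is symmetric, so the 95% equal-tailed interval is θ = -3.2 ± z·2.95 with z = 1.960.
Half-width: 1.960 × 2.95 = 5.782.
-3.2 − 5.782 = -8.982; -3.2 + 5.782 = 2.582.

[-8.982, 2.582]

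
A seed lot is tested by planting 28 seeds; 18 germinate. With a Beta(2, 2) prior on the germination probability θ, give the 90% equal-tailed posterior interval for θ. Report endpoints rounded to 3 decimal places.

Posterior: Beta(2+18, 2+10) = Beta(20, 12).
Equal-tailed 90% interval: the 0.05 and 0.95 quantiles of Beta(20, 12).
Posterior mean ≈ 0.625, SD ≈ 0.084; a Normal approximation gives roughly [0.486, 0.764].
Exact: F⁻¹(0.05) = 0.482; F⁻¹(0.95) = 0.759.

[0.482, 0.759]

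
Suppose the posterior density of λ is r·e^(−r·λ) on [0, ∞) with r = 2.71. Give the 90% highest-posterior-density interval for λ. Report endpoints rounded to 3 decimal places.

The exponential density is strictly decreasing on [0, ∞), so the HPD interval is anchored at 0: [0, q] with P(λ ≤ q) = 0.90.
q = −ln(1 − 0.90) / 2.71 = 2.3026 / 2.71 = 0.850.

[0.000, 0.850]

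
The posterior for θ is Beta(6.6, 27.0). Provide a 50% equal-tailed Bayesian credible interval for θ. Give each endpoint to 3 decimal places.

[0.147, 0.239]

Posterior: Beta(6.6, 27.0).
Equal-tailed 50% interval: the 0.25 and 0.75 quantiles of Beta(6.6, 27.0).
Posterior mean ≈ 0.196, SD ≈ 0.068; a Normal approximation gives roughly [0.151, 0.242].
Exact: F⁻¹(0.25) = 0.147; F⁻¹(0.75) = 0.239.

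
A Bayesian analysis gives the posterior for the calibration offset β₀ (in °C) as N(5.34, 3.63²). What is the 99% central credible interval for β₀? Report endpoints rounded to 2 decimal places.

[-4.01, 14.69]

The posterior is symmetric, so the 99% equal-tailed interval is β₀ = 5.34 ± z·3.63 with z = 2.576.
Half-width: 2.576 × 3.63 = 9.35.
5.34 − 9.35 = -4.01; 5.34 + 9.35 = 14.69.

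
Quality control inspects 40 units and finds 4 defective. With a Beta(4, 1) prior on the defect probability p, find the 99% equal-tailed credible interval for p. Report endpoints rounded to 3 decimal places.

[0.062, 0.346]

Posterior: Beta(4+4, 1+36) = Beta(8, 37).
Equal-tailed 99% interval: the 0.005 and 0.995 quantiles of Beta(8, 37).
Posterior mean ≈ 0.178, SD ≈ 0.056; a Normal approximation gives roughly [0.033, 0.323].
Exact: F⁻¹(0.005) = 0.062; F⁻¹(0.995) = 0.346.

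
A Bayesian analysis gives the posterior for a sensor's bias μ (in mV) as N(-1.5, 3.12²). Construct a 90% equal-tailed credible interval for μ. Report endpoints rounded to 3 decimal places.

The posterior is symmetric, so the 90% equal-tailed interval is μ = -1.5 ± z·3.12 with z = 1.645.
Half-width: 1.645 × 3.12 = 5.132.
-1.5 − 5.132 = -6.632; -1.5 + 5.132 = 3.632.

[-6.632, 3.632]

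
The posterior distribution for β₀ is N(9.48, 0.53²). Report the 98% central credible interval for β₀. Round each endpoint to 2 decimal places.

The posterior is symmetric, so the 98% equal-tailed interval is β₀ = 9.48 ± z·0.53 with z = 2.326.
Half-width: 2.326 × 0.53 = 1.23.
9.48 − 1.23 = 8.25; 9.48 + 1.23 = 10.71.

[8.25, 10.71]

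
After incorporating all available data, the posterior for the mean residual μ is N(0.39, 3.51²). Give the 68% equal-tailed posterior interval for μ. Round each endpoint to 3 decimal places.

The posterior is symmetric, so the 68% equal-tailed interval is μ = 0.39 ± z·3.51 with z = 0.994.
Half-width: 0.994 × 3.51 = 3.491.
0.39 − 3.491 = -3.101; 0.39 + 3.491 = 3.881.

[-3.101, 3.881]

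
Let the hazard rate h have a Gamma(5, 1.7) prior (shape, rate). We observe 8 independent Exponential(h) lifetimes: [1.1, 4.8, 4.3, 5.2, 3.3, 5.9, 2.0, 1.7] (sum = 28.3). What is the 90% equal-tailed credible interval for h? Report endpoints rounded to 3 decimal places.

Posterior: Gamma(5+8, 1.7+28.3) = Gamma(13, 30.0) (shape, rate).
Equal-tailed 90% interval: Gamma(13, 30.0) quantiles at 0.05 and 0.95.
Posterior mean ≈ 0.433, SD ≈ 0.120; a Normal approximation gives roughly [0.236, 0.631].
Exact: lower = 0.256; upper = 0.648.

[0.256, 0.648]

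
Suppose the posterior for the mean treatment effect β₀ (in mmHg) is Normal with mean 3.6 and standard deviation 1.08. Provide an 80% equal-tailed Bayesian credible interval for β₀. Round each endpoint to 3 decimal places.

[2.216, 4.984]

The posterior is symmetric, so the 80% equal-tailed interval is β₀ = 3.6 ± z·1.08 with z = 1.282.
Half-width: 1.282 × 1.08 = 1.384.
3.6 − 1.384 = 2.216; 3.6 + 1.384 = 4.984.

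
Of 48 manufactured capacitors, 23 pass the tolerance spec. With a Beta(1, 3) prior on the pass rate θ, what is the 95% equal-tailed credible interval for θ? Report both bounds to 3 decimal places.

[0.329, 0.597]

Posterior: Beta(1+23, 3+25) = Beta(24, 28).
Equal-tailed 95% interval: the 0.025 and 0.975 quantiles of Beta(24, 28).
Posterior mean ≈ 0.462, SD ≈ 0.068; a Normal approximation gives roughly [0.327, 0.596].
Exact: F⁻¹(0.025) = 0.329; F⁻¹(0.975) = 0.597.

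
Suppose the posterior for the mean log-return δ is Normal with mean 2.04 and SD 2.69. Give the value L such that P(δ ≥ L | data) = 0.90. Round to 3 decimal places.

-1.407

Need L with P(δ ≥ L) = 0.90: L = 2.04 − z_{0.1}·2.69.
z = 1.282; L = 2.04 − 1.282 × 2.69 = -1.407.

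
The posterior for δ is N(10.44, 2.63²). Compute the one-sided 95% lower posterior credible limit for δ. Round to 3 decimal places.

6.114

Need L with P(δ ≥ L) = 0.95: L = 10.44 − z_{0.05}·2.63.
z = 1.645; L = 10.44 − 1.645 × 2.63 = 6.114.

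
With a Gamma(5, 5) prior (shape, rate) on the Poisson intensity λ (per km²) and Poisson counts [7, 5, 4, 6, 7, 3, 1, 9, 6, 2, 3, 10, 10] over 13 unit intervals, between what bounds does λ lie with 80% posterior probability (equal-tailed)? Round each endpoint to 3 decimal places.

Posterior: Gamma(5+73, 5+13) = Gamma(78, 18) (shape, rate).
Equal-tailed 80% interval: Gamma(78, 18) quantiles at 0.1 and 0.9.
Posterior mean ≈ 4.333, SD ≈ 0.491; a Normal approximation gives roughly [3.705, 4.962].
Exact: lower = 3.718; upper = 4.973.

[3.718, 4.973]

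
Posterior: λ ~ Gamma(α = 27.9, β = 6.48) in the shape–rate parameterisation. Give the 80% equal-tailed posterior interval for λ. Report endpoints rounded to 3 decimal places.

Posterior: Gamma(shape 27.9, rate 6.48).
Equal-tailed 80% interval: Gamma(27.9, 6.48) quantiles at 0.1 and 0.9.
Posterior mean ≈ 4.306, SD ≈ 0.815; a Normal approximation gives roughly [3.261, 5.350].
Exact: lower = 3.300; upper = 5.378.

[3.300, 5.378]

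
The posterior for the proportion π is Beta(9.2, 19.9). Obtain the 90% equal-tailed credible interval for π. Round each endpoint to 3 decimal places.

Posterior: Beta(9.2, 19.9).
Equal-tailed 90% interval: the 0.05 and 0.95 quantiles of Beta(9.2, 19.9).
Posterior mean ≈ 0.316, SD ≈ 0.085; a Normal approximation gives roughly [0.177, 0.456].
Exact: F⁻¹(0.05) = 0.184; F⁻¹(0.95) = 0.463.

[0.184, 0.463]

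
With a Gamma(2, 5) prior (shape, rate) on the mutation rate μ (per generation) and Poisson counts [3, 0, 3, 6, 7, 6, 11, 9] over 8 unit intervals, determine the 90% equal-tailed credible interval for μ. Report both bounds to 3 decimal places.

[2.794, 4.524]

Posterior: Gamma(2+45, 5+8) = Gamma(47, 13) (shape, rate).
Equal-tailed 90% interval: Gamma(47, 13) quantiles at 0.05 and 0.95.
Posterior mean ≈ 3.615, SD ≈ 0.527; a Normal approximation gives roughly [2.748, 4.483].
Exact: lower = 2.794; upper = 4.524.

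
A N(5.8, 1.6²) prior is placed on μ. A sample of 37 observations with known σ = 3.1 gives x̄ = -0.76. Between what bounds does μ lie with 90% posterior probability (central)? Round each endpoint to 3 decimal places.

[-0.954, 0.643]

Posterior precision = 1/1.6² + 37/3.1² = 0.3906 + 3.8502 = 4.2408, so posterior SD = 0.4856.
Posterior mean = (5.8/1.6² + 37·-0.76/3.1²) / 4.2408 = -0.1557.
Interval: -0.1557 ± 1.645 × 0.4856 → [-0.954, 0.643].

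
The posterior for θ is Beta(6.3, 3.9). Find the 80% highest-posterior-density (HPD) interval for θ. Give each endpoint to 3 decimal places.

[0.441, 0.820]

The posterior is unimodal and skewed, so the HPD interval has equal density at both endpoints and is the shortest 80% interval.
Solving f(0.441) = f(0.820) with F(0.820) − F(0.441) = 0.80 gives [0.441, 0.820].
For comparison, the equal-tailed interval is [0.421, 0.803]; the HPD is narrower and shifted toward the mode.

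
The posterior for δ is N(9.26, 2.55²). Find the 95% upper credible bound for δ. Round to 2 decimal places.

Need U with P(δ ≤ U) = 0.95: U = 9.26 + z_{0.05}·2.55.
z = 1.645; U = 9.26 + 1.645 × 2.55 = 13.45.

13.45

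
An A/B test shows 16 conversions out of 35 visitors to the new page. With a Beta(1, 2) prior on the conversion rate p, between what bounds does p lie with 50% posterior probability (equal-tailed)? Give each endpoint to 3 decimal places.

Posterior: Beta(1+16, 2+19) = Beta(17, 21).
Equal-tailed 50% interval: the 0.25 and 0.75 quantiles of Beta(17, 21).
Posterior mean ≈ 0.447, SD ≈ 0.080; a Normal approximation gives roughly [0.394, 0.501].
Exact: F⁻¹(0.25) = 0.392; F⁻¹(0.75) = 0.501.

[0.392, 0.501]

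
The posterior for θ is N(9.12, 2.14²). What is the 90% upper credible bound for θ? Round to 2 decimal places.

Need U with P(θ ≤ U) = 0.90: U = 9.12 + z_{0.1}·2.14.
z = 1.282; U = 9.12 + 1.282 × 2.14 = 11.86.

11.86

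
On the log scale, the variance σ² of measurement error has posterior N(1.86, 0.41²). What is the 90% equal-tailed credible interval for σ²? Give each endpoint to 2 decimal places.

On the log scale the 90% interval is 1.86 ± 1.645 × 0.41 = [1.1856, 2.5344].
Exponentiate: [e^1.1856, e^2.5344] = [3.27, 12.61].

[3.27, 12.61]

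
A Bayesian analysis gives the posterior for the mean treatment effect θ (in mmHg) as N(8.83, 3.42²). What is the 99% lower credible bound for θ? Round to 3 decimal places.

Need L with P(θ ≥ L) = 0.99: L = 8.83 − z_{0.01}·3.42.
z = 2.326; L = 8.83 − 2.326 × 3.42 = 0.874.

0.874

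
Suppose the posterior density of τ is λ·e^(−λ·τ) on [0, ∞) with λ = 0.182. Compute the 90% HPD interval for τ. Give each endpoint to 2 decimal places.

The exponential density is strictly decreasing on [0, ∞), so the HPD interval is anchored at 0: [0, q] with P(τ ≤ q) = 0.90.
q = −ln(1 − 0.90) / 0.182 = 2.3026 / 0.182 = 12.65.

[0.00, 12.65]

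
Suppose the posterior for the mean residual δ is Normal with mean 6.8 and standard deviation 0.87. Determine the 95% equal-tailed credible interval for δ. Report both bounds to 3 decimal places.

The posterior is symmetric, so the 95% equal-tailed interval is δ = 6.8 ± z·0.87 with z = 1.960.
Half-width: 1.960 × 0.87 = 1.705.
6.8 − 1.705 = 5.095; 6.8 + 1.705 = 8.505.

[5.095, 8.505]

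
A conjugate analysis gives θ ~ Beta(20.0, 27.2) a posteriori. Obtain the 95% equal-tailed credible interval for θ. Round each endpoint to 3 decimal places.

Posterior: Beta(20.0, 27.2).
Equal-tailed 95% interval: the 0.025 and 0.975 quantiles of Beta(20.0, 27.2).
Posterior mean ≈ 0.424, SD ≈ 0.071; a Normal approximation gives roughly [0.284, 0.563].
Exact: F⁻¹(0.025) = 0.288; F⁻¹(0.975) = 0.566.

[0.288, 0.566]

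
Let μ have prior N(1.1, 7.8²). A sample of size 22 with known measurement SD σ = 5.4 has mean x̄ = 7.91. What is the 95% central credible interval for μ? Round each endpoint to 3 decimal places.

[5.533, 9.997]

Posterior precision = 1/7.8² + 22/5.4² = 0.0164 + 0.7545 = 0.7709, so posterior SD = 1.1389.
Posterior mean = (1.1/7.8² + 22·7.91/5.4²) / 0.7709 = 7.7648.
Interval: 7.7648 ± 1.960 × 1.1389 → [5.533, 9.997].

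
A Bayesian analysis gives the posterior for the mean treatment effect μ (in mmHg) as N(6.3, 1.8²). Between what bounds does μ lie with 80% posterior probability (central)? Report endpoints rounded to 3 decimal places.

The posterior is symmetric, so the 80% equal-tailed interval is μ = 6.3 ± z·1.8 with z = 1.282.
Half-width: 1.282 × 1.8 = 2.307.
6.3 − 2.307 = 3.993; 6.3 + 2.307 = 8.607.

[3.993, 8.607]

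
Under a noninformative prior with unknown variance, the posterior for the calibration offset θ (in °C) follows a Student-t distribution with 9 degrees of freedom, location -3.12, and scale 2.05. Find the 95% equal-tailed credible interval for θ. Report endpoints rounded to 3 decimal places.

[-7.757, 1.517]

The t_9 distribution is symmetric; the 95% interval is -3.12 ± t·2.05 with t_{0.975,9} = 2.262.
Half-width: 2.262 × 2.05 = 4.637.
-3.12 − 4.637 = -7.757; -3.12 + 4.637 = 1.517.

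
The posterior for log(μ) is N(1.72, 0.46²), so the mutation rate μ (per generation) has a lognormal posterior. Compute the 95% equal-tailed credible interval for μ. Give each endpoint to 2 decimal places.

On the log scale the 95% interval is 1.72 ± 1.960 × 0.46 = [0.8184, 2.6216].
Exponentiate: [e^0.8184, e^2.6216] = [2.27, 13.76].

[2.27, 13.76]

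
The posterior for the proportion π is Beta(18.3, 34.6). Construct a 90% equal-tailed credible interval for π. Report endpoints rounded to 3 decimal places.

[0.243, 0.456]

Posterior: Beta(18.3, 34.6).
Equal-tailed 90% interval: the 0.05 and 0.95 quantiles of Beta(18.3, 34.6).
Posterior mean ≈ 0.346, SD ≈ 0.065; a Normal approximation gives roughly [0.239, 0.453].
Exact: F⁻¹(0.05) = 0.243; F⁻¹(0.95) = 0.456.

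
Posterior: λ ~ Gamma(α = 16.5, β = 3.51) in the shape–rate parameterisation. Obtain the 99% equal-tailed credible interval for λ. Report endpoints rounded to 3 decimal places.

Posterior: Gamma(shape 16.5, rate 3.51).
Equal-tailed 99% interval: Gamma(16.5, 3.51) quantiles at 0.005 and 0.995.
Posterior mean ≈ 4.701, SD ≈ 1.157; a Normal approximation gives roughly [1.720, 7.682].
Exact: lower = 2.253; upper = 8.212.

[2.253, 8.212]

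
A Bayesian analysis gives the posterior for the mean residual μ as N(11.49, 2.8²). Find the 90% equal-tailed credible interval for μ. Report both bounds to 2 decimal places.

The posterior is symmetric, so the 90% equal-tailed interval is μ = 11.49 ± z·2.8 with z = 1.645.
Half-width: 1.645 × 2.8 = 4.61.
11.49 − 4.61 = 6.88; 11.49 + 4.61 = 16.10.

[6.88, 16.10]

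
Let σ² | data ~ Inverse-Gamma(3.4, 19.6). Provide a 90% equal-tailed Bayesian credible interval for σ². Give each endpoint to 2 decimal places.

Inverse-Gamma(3.4, 19.6) quantiles: F⁻¹(0.05) and F⁻¹(0.95).
Equivalently, 1/σ² ~ Gamma(3.4, rate = 19.6); invert its 0.95 and 0.05 quantiles.
Posterior mean ≈ 8.17, SD ≈ 6.90; a Normal approximation gives roughly [-3.19, 19.52].
Exact: lower = 2.85; upper = 19.05.

[2.85, 19.05]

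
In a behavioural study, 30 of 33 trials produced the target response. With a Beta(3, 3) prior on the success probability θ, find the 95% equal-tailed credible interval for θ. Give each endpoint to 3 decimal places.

Posterior: Beta(3+30, 3+3) = Beta(33, 6).
Equal-tailed 95% interval: the 0.025 and 0.975 quantiles of Beta(33, 6).
Posterior mean ≈ 0.846, SD ≈ 0.057; a Normal approximation gives roughly [0.734, 0.958].
Exact: F⁻¹(0.025) = 0.719; F⁻¹(0.975) = 0.940.

[0.719, 0.940]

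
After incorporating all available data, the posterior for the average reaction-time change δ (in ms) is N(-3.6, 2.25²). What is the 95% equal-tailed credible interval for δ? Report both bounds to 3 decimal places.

[-8.010, 0.810]

The posterior is symmetric, so the 95% equal-tailed interval is δ = -3.6 ± z·2.25 with z = 1.960.
Half-width: 1.960 × 2.25 = 4.410.
-3.6 − 4.410 = -8.010; -3.6 + 4.410 = 0.810.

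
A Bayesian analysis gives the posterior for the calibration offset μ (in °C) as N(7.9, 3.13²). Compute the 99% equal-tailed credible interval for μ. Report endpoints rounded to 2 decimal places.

[-0.16, 15.96]

The posterior is symmetric, so the 99% equal-tailed interval is μ = 7.9 ± z·3.13 with z = 2.576.
Half-width: 2.576 × 3.13 = 8.06.
7.9 − 8.06 = -0.16; 7.9 + 8.06 = 15.96.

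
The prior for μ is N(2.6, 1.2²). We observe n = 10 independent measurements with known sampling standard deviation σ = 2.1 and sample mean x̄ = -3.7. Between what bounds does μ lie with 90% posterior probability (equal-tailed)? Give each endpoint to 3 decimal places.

Posterior precision = 1/1.2² + 10/2.1² = 0.6944 + 2.2676 = 2.9620, so posterior SD = 0.5810.
Posterior mean = (2.6/1.2² + 10·-3.7/2.1²) / 2.9620 = -2.2230.
Interval: -2.2230 ± 1.645 × 0.5810 → [-3.179, -1.267].

[-3.179, -1.267]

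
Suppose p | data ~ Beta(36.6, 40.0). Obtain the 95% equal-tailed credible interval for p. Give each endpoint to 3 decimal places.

Posterior: Beta(36.6, 40.0).
Equal-tailed 95% interval: the 0.025 and 0.975 quantiles of Beta(36.6, 40.0).
Posterior mean ≈ 0.478, SD ≈ 0.057; a Normal approximation gives roughly [0.367, 0.589].
Exact: F⁻¹(0.025) = 0.368; F⁻¹(0.975) = 0.589.

[0.368, 0.589]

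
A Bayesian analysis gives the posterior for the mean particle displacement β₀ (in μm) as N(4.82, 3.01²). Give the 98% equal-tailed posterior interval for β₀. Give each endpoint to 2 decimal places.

[-2.18, 11.82]

The posterior is symmetric, so the 98% equal-tailed interval is β₀ = 4.82 ± z·3.01 with z = 2.326.
Half-width: 2.326 × 3.01 = 7.00.
4.82 − 7.00 = -2.18; 4.82 + 7.00 = 11.82.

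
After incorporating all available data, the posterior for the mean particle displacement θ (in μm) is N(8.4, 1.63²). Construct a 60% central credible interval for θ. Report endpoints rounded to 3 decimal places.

The posterior is symmetric, so the 60% equal-tailed interval is θ = 8.4 ± z·1.63 with z = 0.842.
Half-width: 0.842 × 1.63 = 1.372.
8.4 − 1.372 = 7.028; 8.4 + 1.372 = 9.772.

[7.028, 9.772]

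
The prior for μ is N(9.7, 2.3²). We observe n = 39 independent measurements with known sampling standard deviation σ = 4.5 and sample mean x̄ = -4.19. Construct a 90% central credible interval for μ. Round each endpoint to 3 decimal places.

Posterior precision = 1/2.3² + 39/4.5² = 0.1890 + 1.9259 = 2.1150, so posterior SD = 0.6876.
Posterior mean = (9.7/2.3² + 39·-4.19/4.5²) / 2.1150 = -2.9485.
Interval: -2.9485 ± 1.645 × 0.6876 → [-4.080, -1.817].

[-4.080, -1.817]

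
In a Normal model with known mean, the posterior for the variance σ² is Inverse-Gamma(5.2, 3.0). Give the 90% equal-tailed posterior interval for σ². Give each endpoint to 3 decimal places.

Inverse-Gamma(5.2, 3.0) quantiles: F⁻¹(0.05) and F⁻¹(0.95).
Equivalently, 1/σ² ~ Gamma(5.2, rate = 3.0); invert its 0.95 and 0.05 quantiles.
Posterior mean ≈ 0.714, SD ≈ 0.399; a Normal approximation gives roughly [0.057, 1.371].
Exact: lower = 0.318; upper = 1.431.

[0.318, 1.431]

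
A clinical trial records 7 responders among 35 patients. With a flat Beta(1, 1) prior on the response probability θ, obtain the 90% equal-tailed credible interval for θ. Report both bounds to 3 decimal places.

Posterior: Beta(1+7, 1+28) = Beta(8, 29).
Equal-tailed 90% interval: the 0.05 and 0.95 quantiles of Beta(8, 29).
Posterior mean ≈ 0.216, SD ≈ 0.067; a Normal approximation gives roughly [0.106, 0.326].
Exact: F⁻¹(0.05) = 0.116; F⁻¹(0.95) = 0.334.

[0.116, 0.334]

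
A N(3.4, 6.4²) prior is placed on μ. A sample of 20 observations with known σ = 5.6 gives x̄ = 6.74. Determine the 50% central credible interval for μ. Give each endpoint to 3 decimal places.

Posterior precision = 1/6.4² + 20/5.6² = 0.0244 + 0.6378 = 0.6622, so posterior SD = 1.2289.
Posterior mean = (3.4/6.4² + 20·6.74/5.6²) / 0.6622 = 6.6169.
Interval: 6.6169 ± 0.674 × 1.2289 → [5.788, 7.446].

[5.788, 7.446]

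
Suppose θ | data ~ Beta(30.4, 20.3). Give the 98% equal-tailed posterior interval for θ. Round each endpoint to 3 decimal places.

[0.437, 0.750]

Posterior: Beta(30.4, 20.3).
Equal-tailed 98% interval: the 0.01 and 0.99 quantiles of Beta(30.4, 20.3).
Posterior mean ≈ 0.600, SD ≈ 0.068; a Normal approximation gives roughly [0.441, 0.758].
Exact: F⁻¹(0.01) = 0.437; F⁻¹(0.99) = 0.750.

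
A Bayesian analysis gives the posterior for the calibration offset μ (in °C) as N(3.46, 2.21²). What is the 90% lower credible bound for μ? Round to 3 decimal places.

Need L with P(μ ≥ L) = 0.90: L = 3.46 − z_{0.1}·2.21.
z = 1.282; L = 3.46 − 1.282 × 2.21 = 0.628.

0.628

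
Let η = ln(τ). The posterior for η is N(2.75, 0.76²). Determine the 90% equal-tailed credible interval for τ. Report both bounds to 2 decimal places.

On the log scale the 90% interval is 2.75 ± 1.645 × 0.76 = [1.4999, 4.0001].
Exponentiate: [e^1.4999, e^4.0001] = [4.48, 54.60].

[4.48, 54.60]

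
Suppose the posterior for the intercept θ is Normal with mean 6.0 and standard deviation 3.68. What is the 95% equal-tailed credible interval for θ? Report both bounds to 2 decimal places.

The posterior is symmetric, so the 95% equal-tailed interval is θ = 6.0 ± z·3.68 with z = 1.960.
Half-width: 1.960 × 3.68 = 7.21.
6.0 − 7.21 = -1.21; 6.0 + 7.21 = 13.21.

[-1.21, 13.21]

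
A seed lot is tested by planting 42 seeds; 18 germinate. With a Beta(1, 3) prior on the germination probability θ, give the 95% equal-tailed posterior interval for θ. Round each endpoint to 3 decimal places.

[0.277, 0.557]

Posterior: Beta(1+18, 3+24) = Beta(19, 27).
Equal-tailed 95% interval: the 0.025 and 0.975 quantiles of Beta(19, 27).
Posterior mean ≈ 0.413, SD ≈ 0.072; a Normal approximation gives roughly [0.272, 0.554].
Exact: F⁻¹(0.025) = 0.277; F⁻¹(0.975) = 0.557.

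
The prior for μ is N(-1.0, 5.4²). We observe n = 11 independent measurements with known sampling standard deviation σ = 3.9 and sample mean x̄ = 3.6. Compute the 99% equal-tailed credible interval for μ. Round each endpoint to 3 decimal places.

Posterior precision = 1/5.4² + 11/3.9² = 0.0343 + 0.7232 = 0.7575, so posterior SD = 1.1490.
Posterior mean = (-1.0/5.4² + 11·3.6/3.9²) / 0.7575 = 3.3917.
Interval: 3.3917 ± 2.576 × 1.1490 → [0.432, 6.351].

[0.432, 6.351]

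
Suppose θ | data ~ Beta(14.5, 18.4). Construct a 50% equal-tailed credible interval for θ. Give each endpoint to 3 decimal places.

[0.381, 0.499]

Posterior: Beta(14.5, 18.4).
Equal-tailed 50% interval: the 0.25 and 0.75 quantiles of Beta(14.5, 18.4).
Posterior mean ≈ 0.441, SD ≈ 0.085; a Normal approximation gives roughly [0.383, 0.498].
Exact: F⁻¹(0.25) = 0.381; F⁻¹(0.75) = 0.499.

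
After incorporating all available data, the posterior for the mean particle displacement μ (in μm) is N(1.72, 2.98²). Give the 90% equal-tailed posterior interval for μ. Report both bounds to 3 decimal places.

[-3.182, 6.622]

The posterior is symmetric, so the 90% equal-tailed interval is μ = 1.72 ± z·2.98 with z = 1.645.
Half-width: 1.645 × 2.98 = 4.902.
1.72 − 4.902 = -3.182; 1.72 + 4.902 = 6.622.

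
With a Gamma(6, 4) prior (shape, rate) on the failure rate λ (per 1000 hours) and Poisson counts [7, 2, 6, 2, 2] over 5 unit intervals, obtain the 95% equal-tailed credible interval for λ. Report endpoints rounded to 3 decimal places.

Posterior: Gamma(6+19, 4+5) = Gamma(25, 9) (shape, rate).
Equal-tailed 95% interval: Gamma(25, 9) quantiles at 0.025 and 0.975.
Posterior mean ≈ 2.778, SD ≈ 0.556; a Normal approximation gives roughly [1.689, 3.867].
Exact: lower = 1.798; upper = 3.968.

[1.798, 3.968]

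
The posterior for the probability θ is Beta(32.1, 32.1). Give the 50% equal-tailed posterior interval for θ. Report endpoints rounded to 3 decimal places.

Posterior: Beta(32.1, 32.1).
Equal-tailed 50% interval: the 0.25 and 0.75 quantiles of Beta(32.1, 32.1).
Posterior mean ≈ 0.500, SD ≈ 0.062; a Normal approximation gives roughly [0.458, 0.542].
Exact: F⁻¹(0.25) = 0.458; F⁻¹(0.75) = 0.542.

[0.458, 0.542]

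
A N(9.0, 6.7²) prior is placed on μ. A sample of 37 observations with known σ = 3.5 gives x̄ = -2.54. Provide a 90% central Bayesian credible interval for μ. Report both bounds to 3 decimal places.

[-3.398, -1.513]

Posterior precision = 1/6.7² + 37/3.5² = 0.0223 + 3.0204 = 3.0427, so posterior SD = 0.5733.
Posterior mean = (9.0/6.7² + 37·-2.54/3.5²) / 3.0427 = -2.4555.
Interval: -2.4555 ± 1.645 × 0.5733 → [-3.398, -1.513].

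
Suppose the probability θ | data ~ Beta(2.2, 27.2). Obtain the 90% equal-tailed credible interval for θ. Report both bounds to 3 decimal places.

Posterior: Beta(2.2, 27.2).
Equal-tailed 90% interval: the 0.05 and 0.95 quantiles of Beta(2.2, 27.2).
Posterior mean ≈ 0.075, SD ≈ 0.048; a Normal approximation gives roughly [-0.004, 0.153].
Exact: F⁻¹(0.05) = 0.016; F⁻¹(0.95) = 0.167.

[0.016, 0.167]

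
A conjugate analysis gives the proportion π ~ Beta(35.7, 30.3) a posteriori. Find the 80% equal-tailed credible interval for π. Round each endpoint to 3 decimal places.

[0.462, 0.619]

Posterior: Beta(35.7, 30.3).
Equal-tailed 80% interval: the 0.1 and 0.9 quantiles of Beta(35.7, 30.3).
Posterior mean ≈ 0.541, SD ≈ 0.061; a Normal approximation gives roughly [0.463, 0.619].
Exact: F⁻¹(0.1) = 0.462; F⁻¹(0.9) = 0.619.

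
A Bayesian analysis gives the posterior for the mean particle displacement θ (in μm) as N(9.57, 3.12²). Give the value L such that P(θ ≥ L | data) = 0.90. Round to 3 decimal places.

Need L with P(θ ≥ L) = 0.90: L = 9.57 − z_{0.1}·3.12.
z = 1.282; L = 9.57 − 1.282 × 3.12 = 5.572.

5.572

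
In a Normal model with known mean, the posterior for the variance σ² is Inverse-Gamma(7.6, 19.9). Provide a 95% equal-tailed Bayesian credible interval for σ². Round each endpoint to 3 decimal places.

Inverse-Gamma(7.6, 19.9) quantiles: F⁻¹(0.025) and F⁻¹(0.975).
Equivalently, 1/σ² ~ Gamma(7.6, rate = 19.9); invert its 0.975 and 0.025 quantiles.
Posterior mean ≈ 3.015, SD ≈ 1.274; a Normal approximation gives roughly [0.518, 5.512].
Exact: lower = 1.434; upper = 6.228.

[1.434, 6.228]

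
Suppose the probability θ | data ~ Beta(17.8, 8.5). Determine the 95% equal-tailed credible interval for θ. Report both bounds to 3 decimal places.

[0.490, 0.838]

Posterior: Beta(17.8, 8.5).
Equal-tailed 95% interval: the 0.025 and 0.975 quantiles of Beta(17.8, 8.5).
Posterior mean ≈ 0.677, SD ≈ 0.090; a Normal approximation gives roughly [0.501, 0.852].
Exact: F⁻¹(0.025) = 0.490; F⁻¹(0.975) = 0.838.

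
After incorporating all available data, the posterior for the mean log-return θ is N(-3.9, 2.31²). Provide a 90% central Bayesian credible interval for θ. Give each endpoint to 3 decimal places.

[-7.700, -0.100]

The posterior is symmetric, so the 90% equal-tailed interval is θ = -3.9 ± z·2.31 with z = 1.645.
Half-width: 1.645 × 2.31 = 3.800.
-3.9 − 3.800 = -7.700; -3.9 + 3.800 = -0.100.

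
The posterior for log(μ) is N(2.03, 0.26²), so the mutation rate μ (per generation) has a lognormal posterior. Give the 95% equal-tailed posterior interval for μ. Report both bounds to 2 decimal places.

[4.57, 12.67]

On the log scale the 95% interval is 2.03 ± 1.960 × 0.26 = [1.5204, 2.5396].
Exponentiate: [e^1.5204, e^2.5396] = [4.57, 12.67].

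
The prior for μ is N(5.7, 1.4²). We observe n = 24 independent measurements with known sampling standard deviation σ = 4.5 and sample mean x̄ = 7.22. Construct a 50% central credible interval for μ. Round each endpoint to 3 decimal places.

Posterior precision = 1/1.4² + 24/4.5² = 0.5102 + 1.1852 = 1.6954, so posterior SD = 0.7680.
Posterior mean = (5.7/1.4² + 24·7.22/4.5²) / 1.6954 = 6.7626.
Interval: 6.7626 ± 0.674 × 0.7680 → [6.245, 7.281].

[6.245, 7.281]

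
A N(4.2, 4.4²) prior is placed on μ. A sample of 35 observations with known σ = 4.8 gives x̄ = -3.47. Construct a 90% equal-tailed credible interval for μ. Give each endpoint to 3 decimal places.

[-4.530, -1.905]

Posterior precision = 1/4.4² + 35/4.8² = 0.0517 + 1.5191 = 1.5708, so posterior SD = 0.7979.
Posterior mean = (4.2/4.4² + 35·-3.47/4.8²) / 1.5708 = -3.2178.
Interval: -3.2178 ± 1.645 × 0.7979 → [-4.530, -1.905].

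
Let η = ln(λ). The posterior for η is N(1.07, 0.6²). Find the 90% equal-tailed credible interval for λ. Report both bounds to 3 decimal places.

[1.087, 7.822]

On the log scale the 90% interval is 1.07 ± 1.645 × 0.6 = [0.0831, 2.0569].
Exponentiate: [e^0.0831, e^2.0569] = [1.087, 7.822].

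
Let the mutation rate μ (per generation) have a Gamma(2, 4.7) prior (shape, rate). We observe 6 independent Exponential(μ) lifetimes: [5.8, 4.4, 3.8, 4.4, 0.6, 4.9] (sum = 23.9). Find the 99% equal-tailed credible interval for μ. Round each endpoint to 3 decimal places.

[0.090, 0.599]

Posterior: Gamma(2+6, 4.7+23.9) = Gamma(8, 28.6) (shape, rate).
Equal-tailed 99% interval: Gamma(8, 28.6) quantiles at 0.005 and 0.995.
Posterior mean ≈ 0.280, SD ≈ 0.099; a Normal approximation gives roughly [0.025, 0.534].
Exact: lower = 0.090; upper = 0.599.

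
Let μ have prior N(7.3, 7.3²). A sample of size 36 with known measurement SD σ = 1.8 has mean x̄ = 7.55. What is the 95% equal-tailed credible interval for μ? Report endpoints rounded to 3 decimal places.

Posterior precision = 1/7.3² + 36/1.8² = 0.0188 + 11.1111 = 11.1299, so posterior SD = 0.2997.
Posterior mean = (7.3/7.3² + 36·7.55/1.8²) / 11.1299 = 7.5496.
Interval: 7.5496 ± 1.960 × 0.2997 → [6.962, 8.137].

[6.962, 8.137]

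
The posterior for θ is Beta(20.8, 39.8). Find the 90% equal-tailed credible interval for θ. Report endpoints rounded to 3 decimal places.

[0.247, 0.446]

Posterior: Beta(20.8, 39.8).
Equal-tailed 90% interval: the 0.05 and 0.95 quantiles of Beta(20.8, 39.8).
Posterior mean ≈ 0.343, SD ≈ 0.060; a Normal approximation gives roughly [0.244, 0.443].
Exact: F⁻¹(0.05) = 0.247; F⁻¹(0.95) = 0.446.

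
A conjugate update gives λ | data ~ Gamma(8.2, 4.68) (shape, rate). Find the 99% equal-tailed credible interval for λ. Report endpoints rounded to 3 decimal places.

Posterior: Gamma(shape 8.2, rate 4.68).
Equal-tailed 99% interval: Gamma(8.2, 4.68) quantiles at 0.005 and 0.995.
Posterior mean ≈ 1.752, SD ≈ 0.612; a Normal approximation gives roughly [0.176, 3.328].
Exact: lower = 0.573; upper = 3.723.

[0.573, 3.723]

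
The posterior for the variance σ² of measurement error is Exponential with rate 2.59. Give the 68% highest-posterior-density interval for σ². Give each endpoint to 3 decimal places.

[0.000, 0.440]

The exponential density is strictly decreasing on [0, ∞), so the HPD interval is anchored at 0: [0, q] with P(σ² ≤ q) = 0.68.
q = −ln(1 − 0.68) / 2.59 = 1.1394 / 2.59 = 0.440.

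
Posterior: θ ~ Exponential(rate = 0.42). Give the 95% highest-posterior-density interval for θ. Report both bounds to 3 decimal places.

[0.000, 7.133]

The exponential density is strictly decreasing on [0, ∞), so the HPD interval is anchored at 0: [0, q] with P(θ ≤ q) = 0.95.
q = −ln(1 − 0.95) / 0.42 = 2.9957 / 0.42 = 7.133.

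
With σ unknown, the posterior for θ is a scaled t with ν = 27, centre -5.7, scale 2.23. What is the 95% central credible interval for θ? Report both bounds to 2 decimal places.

The t_27 distribution is symmetric; the 95% interval is -5.7 ± t·2.23 with t_{0.975,27} = 2.052.
Half-width: 2.052 × 2.23 = 4.58.
-5.7 − 4.58 = -10.28; -5.7 + 4.58 = -1.12.

[-10.28, -1.12]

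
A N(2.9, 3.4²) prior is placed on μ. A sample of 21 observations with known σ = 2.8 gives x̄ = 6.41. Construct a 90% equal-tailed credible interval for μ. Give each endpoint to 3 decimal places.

Posterior precision = 1/3.4² + 21/2.8² = 0.0865 + 2.6786 = 2.7651, so posterior SD = 0.6014.
Posterior mean = (2.9/3.4² + 21·6.41/2.8²) / 2.7651 = 6.3002.
Interval: 6.3002 ± 1.645 × 0.6014 → [5.311, 7.289].

[5.311, 7.289]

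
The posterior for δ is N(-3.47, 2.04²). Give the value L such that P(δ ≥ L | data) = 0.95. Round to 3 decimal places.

Need L with P(δ ≥ L) = 0.95: L = -3.47 − z_{0.05}·2.04.
z = 1.645; L = -3.47 − 1.645 × 2.04 = -6.826.

-6.826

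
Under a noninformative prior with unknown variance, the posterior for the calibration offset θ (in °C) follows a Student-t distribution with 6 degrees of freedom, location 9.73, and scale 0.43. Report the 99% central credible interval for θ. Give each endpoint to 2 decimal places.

[8.14, 11.32]

The t_6 distribution is symmetric; the 99% interval is 9.73 ± t·0.43 with t_{0.995,6} = 3.707.
Half-width: 3.707 × 0.43 = 1.59.
9.73 − 1.59 = 8.14; 9.73 + 1.59 = 11.32.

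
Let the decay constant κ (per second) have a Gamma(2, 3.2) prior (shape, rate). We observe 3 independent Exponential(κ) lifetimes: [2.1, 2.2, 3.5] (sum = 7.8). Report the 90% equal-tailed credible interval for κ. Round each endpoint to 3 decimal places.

Posterior: Gamma(2+3, 3.2+7.8) = Gamma(5, 11.0) (shape, rate).
Equal-tailed 90% interval: Gamma(5, 11.0) quantiles at 0.05 and 0.95.
Posterior mean ≈ 0.455, SD ≈ 0.203; a Normal approximation gives roughly [0.120, 0.789].
Exact: lower = 0.179; upper = 0.832.

[0.179, 0.832]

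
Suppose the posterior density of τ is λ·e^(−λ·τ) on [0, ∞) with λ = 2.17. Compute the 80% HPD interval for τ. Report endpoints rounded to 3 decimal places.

[0.000, 0.742]

The exponential density is strictly decreasing on [0, ∞), so the HPD interval is anchored at 0: [0, q] with P(τ ≤ q) = 0.80.
q = −ln(1 − 0.80) / 2.17 = 1.6094 / 2.17 = 0.742.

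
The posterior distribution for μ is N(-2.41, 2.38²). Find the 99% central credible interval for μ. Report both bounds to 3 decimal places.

The posterior is symmetric, so the 99% equal-tailed interval is μ = -2.41 ± z·2.38 with z = 2.576.
Half-width: 2.576 × 2.38 = 6.130.
-2.41 − 6.130 = -8.540; -2.41 + 6.130 = 3.720.

[-8.540, 3.720]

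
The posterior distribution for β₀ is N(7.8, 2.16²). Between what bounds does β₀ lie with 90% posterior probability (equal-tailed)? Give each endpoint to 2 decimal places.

The posterior is symmetric, so the 90% equal-tailed interval is β₀ = 7.8 ± z·2.16 with z = 1.645.
Half-width: 1.645 × 2.16 = 3.55.
7.8 − 3.55 = 4.25; 7.8 + 3.55 = 11.35.

[4.25, 11.35]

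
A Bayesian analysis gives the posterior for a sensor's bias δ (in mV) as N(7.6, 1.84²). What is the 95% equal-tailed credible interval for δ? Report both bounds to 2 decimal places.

The posterior is symmetric, so the 95% equal-tailed interval is δ = 7.6 ± z·1.84 with z = 1.960.
Half-width: 1.960 × 1.84 = 3.61.
7.6 − 3.61 = 3.99; 7.6 + 3.61 = 11.21.

[3.99, 11.21]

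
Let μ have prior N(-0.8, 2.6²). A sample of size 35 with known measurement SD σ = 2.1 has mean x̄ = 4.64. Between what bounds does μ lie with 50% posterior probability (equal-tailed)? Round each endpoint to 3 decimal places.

Posterior precision = 1/2.6² + 35/2.1² = 0.1479 + 7.9365 = 8.0844, so posterior SD = 0.3517.
Posterior mean = (-0.8/2.6² + 35·4.64/2.1²) / 8.0844 = 4.5405.
Interval: 4.5405 ± 0.674 × 0.3517 → [4.303, 4.778].

[4.303, 4.778]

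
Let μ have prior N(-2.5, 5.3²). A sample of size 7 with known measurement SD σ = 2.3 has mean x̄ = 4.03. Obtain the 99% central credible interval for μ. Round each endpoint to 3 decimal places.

Posterior precision = 1/5.3² + 7/2.3² = 0.0356 + 1.3233 = 1.3589, so posterior SD = 0.8579.
Posterior mean = (-2.5/5.3² + 7·4.03/2.3²) / 1.3589 = 3.8589.
Interval: 3.8589 ± 2.576 × 0.8579 → [1.649, 6.069].

[1.649, 6.069]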